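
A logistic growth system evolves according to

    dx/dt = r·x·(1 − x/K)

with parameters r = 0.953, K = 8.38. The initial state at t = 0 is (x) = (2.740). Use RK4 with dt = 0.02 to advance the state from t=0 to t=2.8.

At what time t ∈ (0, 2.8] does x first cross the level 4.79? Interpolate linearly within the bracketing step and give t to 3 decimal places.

t=0.000: state=(2.740)
step 1 (dt=0.02): k1=(1.757), k2=(1.763), k3=(1.763), k4=(1.769); state += dt/6·(k1+2k2+2k3+k4)
t=0.020: state=(2.775)
t=0.040: state=(2.811)
t=0.060: state=(2.846)
continuing one RK4 step at a time; state shown every 5 steps (Δt=0.1):
t=0.100: state=(2.919)
t=0.200: state=(3.102)
t=0.300: state=(3.291)
t=0.400: state=(3.483)
t=0.500: state=(3.678)
t=0.600: state=(3.876)
t=0.700: state=(4.075)
t=0.800: state=(4.275)
t=0.900: state=(4.474)
t=1.000: state=(4.672)
t=1.060: state=(4.790)
next step: t=1.080: state=(4.829) — x has crossed 4.79
linear interpolation between t=1.060 (4.78974) and t=1.080 (4.82880) → t≈1.060

t = 1.060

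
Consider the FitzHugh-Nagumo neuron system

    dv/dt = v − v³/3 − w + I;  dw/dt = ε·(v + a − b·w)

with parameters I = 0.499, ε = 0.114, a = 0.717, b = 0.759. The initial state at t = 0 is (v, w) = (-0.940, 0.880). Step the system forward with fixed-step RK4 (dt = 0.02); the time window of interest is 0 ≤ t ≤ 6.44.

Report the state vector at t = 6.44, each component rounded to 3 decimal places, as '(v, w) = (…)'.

t=0.000: state=(-0.940, 0.880)
step 1 (dt=0.02): k1=(-1.044, -0.102), k2=(-1.044, -0.103), k3=(-1.044, -0.103), k4=(-1.044, -0.104); state += dt/6·(k1+2k2+2k3+k4)
t=0.020: state=(-0.961, 0.878)
t=0.040: state=(-0.982, 0.876)
t=0.060: state=(-1.003, 0.874)
continuing one RK4 step at a time; state shown every 25 steps (Δt=0.5):
t=0.500: state=(-1.418, 0.816)
t=1.000: state=(-1.689, 0.734)
t=1.500: state=(-1.774, 0.646)
t=2.000: state=(-1.777, 0.559)
t=2.500: state=(-1.752, 0.477)
t=3.000: state=(-1.718, 0.400)
t=3.500: state=(-1.681, 0.328)
t=4.000: state=(-1.644, 0.261)
t=4.500: state=(-1.607, 0.200)
t=5.000: state=(-1.569, 0.143)
t=5.500: state=(-1.532, 0.090)
t=6.000: state=(-1.494, 0.042)
t=6.440: state=(-1.461, 0.003)

(v, w) = (-1.461, 0.003)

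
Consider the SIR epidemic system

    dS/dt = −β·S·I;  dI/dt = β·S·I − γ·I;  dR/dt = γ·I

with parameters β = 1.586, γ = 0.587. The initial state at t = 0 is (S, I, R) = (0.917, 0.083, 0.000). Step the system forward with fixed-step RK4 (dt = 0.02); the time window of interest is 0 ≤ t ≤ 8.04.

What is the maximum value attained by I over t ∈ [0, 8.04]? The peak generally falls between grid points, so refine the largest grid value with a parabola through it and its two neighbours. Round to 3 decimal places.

t=0.000: state=(0.917, 0.083, 0.000)
step 1 (dt=0.02): k1=(-0.121, 0.072, 0.049), k2=(-0.122, 0.072, 0.049), k3=(-0.122, 0.072, 0.049), k4=(-0.122, 0.073, 0.050); state += dt/6·(k1+2k2+2k3+k4)
t=0.020: state=(0.915, 0.084, 0.001)
t=0.040: state=(0.912, 0.086, 0.002)
t=0.060: state=(0.910, 0.087, 0.003)
continuing one RK4 step at a time; state shown every 25 steps (Δt=0.5):
t=0.500: state=(0.845, 0.125, 0.030)
t=1.000: state=(0.751, 0.175, 0.074)
t=1.500: state=(0.640, 0.227, 0.133)
t=2.000: state=(0.525, 0.269, 0.206)
t=2.500: state=(0.420, 0.291, 0.289)
t=3.000: state=(0.333, 0.292, 0.375)
t=3.500: state=(0.266, 0.276, 0.459)
t=4.000: state=(0.216, 0.249, 0.536)
t=4.500: state=(0.179, 0.217, 0.604)
t=5.000: state=(0.153, 0.184, 0.663)
t=5.500: state=(0.134, 0.154, 0.712)
t=6.000: state=(0.120, 0.127, 0.754)
t=6.500: state=(0.109, 0.103, 0.787)
t=7.000: state=(0.102, 0.084, 0.815)
t=7.500: state=(0.096, 0.068, 0.837)
t=8.000: state=(0.091, 0.054, 0.855)
t=8.040: state=(0.091, 0.053, 0.856)
largest grid value and its neighbours: I(2.760)=0.29408, I(2.780)=0.29408, I(2.800)=0.29405
parabola through these three points peaks at t≈2.772 with I≈0.29408

max I = 0.294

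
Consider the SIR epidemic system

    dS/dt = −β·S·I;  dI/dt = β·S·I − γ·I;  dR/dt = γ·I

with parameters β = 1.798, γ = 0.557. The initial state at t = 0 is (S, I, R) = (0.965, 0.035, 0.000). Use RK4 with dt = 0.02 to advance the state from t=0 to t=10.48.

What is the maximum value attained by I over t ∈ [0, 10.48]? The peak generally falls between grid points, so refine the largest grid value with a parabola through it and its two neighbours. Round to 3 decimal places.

t=0.000: state=(0.965, 0.035, 0.000)
step 1 (dt=0.02): k1=(-0.061, 0.041, 0.019), k2=(-0.061, 0.042, 0.020), k3=(-0.061, 0.042, 0.020), k4=(-0.062, 0.042, 0.020); state += dt/6·(k1+2k2+2k3+k4)
t=0.020: state=(0.964, 0.036, 0.000)
t=0.040: state=(0.963, 0.037, 0.001)
t=0.060: state=(0.961, 0.038, 0.001)
continuing one RK4 step at a time; state shown every 25 steps (Δt=0.5):
t=0.500: state=(0.925, 0.062, 0.013)
t=1.000: state=(0.859, 0.105, 0.036)
t=1.500: state=(0.762, 0.165, 0.073)
t=2.000: state=(0.637, 0.235, 0.129)
t=2.500: state=(0.501, 0.296, 0.203)
t=3.000: state=(0.377, 0.332, 0.291)
t=3.500: state=(0.278, 0.337, 0.385)
t=4.000: state=(0.207, 0.316, 0.476)
t=4.500: state=(0.158, 0.282, 0.560)
t=5.000: state=(0.125, 0.242, 0.633)
t=5.500: state=(0.102, 0.203, 0.695)
t=6.000: state=(0.087, 0.167, 0.746)
t=6.500: state=(0.076, 0.136, 0.788)
t=7.000: state=(0.068, 0.110, 0.822)
t=7.500: state=(0.062, 0.088, 0.850)
t=8.000: state=(0.058, 0.070, 0.872)
t=8.500: state=(0.055, 0.056, 0.889)
t=9.000: state=(0.052, 0.044, 0.903)
t=9.500: state=(0.050, 0.035, 0.914)
t=10.000: state=(0.049, 0.028, 0.923)
t=10.480: state=(0.048, 0.022, 0.930)
largest grid value and its neighbours: I(3.300)=0.33818, I(3.320)=0.33822, I(3.340)=0.33820
parabola through these three points peaks at t≈3.324 with I≈0.33822

max I = 0.338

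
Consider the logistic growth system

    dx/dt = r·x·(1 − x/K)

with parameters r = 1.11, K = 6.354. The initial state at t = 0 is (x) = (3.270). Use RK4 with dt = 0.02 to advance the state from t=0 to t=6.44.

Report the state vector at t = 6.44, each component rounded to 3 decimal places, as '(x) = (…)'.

t=0.000: state=(3.270)
step 1 (dt=0.02): k1=(1.762), k2=(1.761), k3=(1.761), k4=(1.760); state += dt/6·(k1+2k2+2k3+k4)
t=0.020: state=(3.305)
t=0.040: state=(3.340)
t=0.060: state=(3.376)
continuing one RK4 step at a time; state shown every 25 steps (Δt=0.5):
t=0.500: state=(4.122)
t=1.000: state=(4.847)
t=1.500: state=(5.392)
t=2.000: state=(5.764)
t=2.500: state=(6.001)
t=3.000: state=(6.147)
t=3.500: state=(6.233)
t=4.000: state=(6.284)
t=4.500: state=(6.314)
t=5.000: state=(6.331)
t=5.500: state=(6.341)
t=6.000: state=(6.346)
t=6.440: state=(6.349)

(x) = (6.349)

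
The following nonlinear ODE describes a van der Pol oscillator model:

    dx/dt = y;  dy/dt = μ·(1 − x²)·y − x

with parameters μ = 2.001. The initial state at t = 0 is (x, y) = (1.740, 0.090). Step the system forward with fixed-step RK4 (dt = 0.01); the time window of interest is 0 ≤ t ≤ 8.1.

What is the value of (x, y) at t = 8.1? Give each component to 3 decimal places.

t=0.000: state=(1.740, 0.090)
step 1 (dt=0.01): k1=(0.090, -2.105), k2=(0.079, -2.063), k3=(0.080, -2.064), k4=(0.069, -2.023); state += dt/6·(k1+2k2+2k3+k4)
t=0.010: state=(1.741, 0.069)
t=0.020: state=(1.741, 0.050)
t=0.030: state=(1.742, 0.030)
continuing one RK4 step at a time; state shown every 50 steps (Δt=0.5):
t=0.500: state=(1.635, -0.375)
t=1.000: state=(1.407, -0.537)
t=1.500: state=(1.081, -0.802)
t=2.000: state=(0.525, -1.585)
t=2.500: state=(-0.791, -3.775)
t=3.000: state=(-1.990, -0.470)
t=3.500: state=(-1.950, 0.297)
t=4.000: state=(-1.778, 0.380)
t=4.500: state=(-1.569, 0.463)
t=5.000: state=(-1.304, 0.617)
t=5.500: state=(-0.918, 0.990)
t=6.000: state=(-0.173, 2.266)
t=6.500: state=(1.467, 3.144)
t=7.000: state=(2.018, -0.072)
t=7.500: state=(1.891, -0.336)
t=8.000: state=(1.706, -0.406)
t=8.100: state=(1.664, -0.422)

(x, y) = (1.664, -0.422)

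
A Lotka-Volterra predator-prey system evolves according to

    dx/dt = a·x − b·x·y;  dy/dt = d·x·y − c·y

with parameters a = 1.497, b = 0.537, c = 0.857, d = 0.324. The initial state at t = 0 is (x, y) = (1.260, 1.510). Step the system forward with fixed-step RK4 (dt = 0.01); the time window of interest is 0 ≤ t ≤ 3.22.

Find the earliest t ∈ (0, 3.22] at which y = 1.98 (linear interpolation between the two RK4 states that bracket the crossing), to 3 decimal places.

t = 1.980

t=0.000: state=(1.260, 1.510)
step 1 (dt=0.01): k1=(0.865, -0.678), k2=(0.870, -0.674), k3=(0.870, -0.674), k4=(0.875, -0.670); state += dt/6·(k1+2k2+2k3+k4)
t=0.010: state=(1.269, 1.503)
t=0.020: state=(1.278, 1.497)
t=0.030: state=(1.286, 1.490)
continuing one RK4 step at a time; state shown every 20 steps (Δt=0.2):
t=0.200: state=(1.455, 1.389)
t=0.400: state=(1.700, 1.296)
t=0.600: state=(2.003, 1.230)
t=0.800: state=(2.373, 1.194)
t=1.000: state=(2.817, 1.190)
t=1.200: state=(3.340, 1.223)
t=1.400: state=(3.936, 1.304)
t=1.600: state=(4.584, 1.447)
t=1.800: state=(5.234, 1.676)
t=1.980: state=(5.747, 1.980)
next step: t=1.990: state=(5.772, 2.000) — y has crossed 1.98
linear interpolation between t=1.980 (1.97999) and t=1.990 (2.00007) → t≈1.980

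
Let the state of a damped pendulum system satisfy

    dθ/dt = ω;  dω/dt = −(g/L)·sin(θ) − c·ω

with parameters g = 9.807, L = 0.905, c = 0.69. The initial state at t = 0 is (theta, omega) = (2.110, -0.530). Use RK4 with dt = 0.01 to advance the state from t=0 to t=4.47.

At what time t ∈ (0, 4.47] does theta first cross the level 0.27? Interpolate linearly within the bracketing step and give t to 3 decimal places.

t=0.000: state=(2.110, -0.530)
step 1 (dt=0.01): k1=(-0.530, -8.933), k2=(-0.575, -8.917), k3=(-0.575, -8.918), k4=(-0.619, -8.904); state += dt/6·(k1+2k2+2k3+k4)
t=0.010: state=(2.104, -0.619)
t=0.020: state=(2.098, -0.708)
t=0.030: state=(2.090, -0.797)
continuing one RK4 step at a time; state shown every 20 steps (Δt=0.2):
t=0.200: state=(1.827, -2.300)
t=0.400: state=(1.193, -3.993)
t=0.600: state=(0.288, -4.802)
next step: t=0.610: state=(0.240, -4.797) — theta has crossed 0.27
linear interpolation between t=0.600 (0.28784) and t=0.610 (0.23984) → t≈0.604

t = 0.604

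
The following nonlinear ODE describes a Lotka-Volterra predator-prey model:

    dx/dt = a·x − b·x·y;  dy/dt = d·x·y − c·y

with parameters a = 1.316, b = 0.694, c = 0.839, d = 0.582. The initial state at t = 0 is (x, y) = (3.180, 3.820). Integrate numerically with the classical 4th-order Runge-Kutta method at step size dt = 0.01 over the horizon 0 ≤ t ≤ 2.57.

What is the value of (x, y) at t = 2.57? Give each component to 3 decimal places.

(x, y) = (0.275, 1.419)

t=0.000: state=(3.180, 3.820)
step 1 (dt=0.01): k1=(-4.246, 3.865), k2=(-4.260, 3.837), k3=(-4.259, 3.837), k4=(-4.272, 3.808); state += dt/6·(k1+2k2+2k3+k4)
t=0.010: state=(3.137, 3.858)
t=0.020: state=(3.095, 3.896)
t=0.030: state=(3.052, 3.933)
continuing one RK4 step at a time; state shown every 10 steps (Δt=0.1):
t=0.100: state=(2.747, 4.174)
t=0.200: state=(2.322, 4.448)
t=0.300: state=(1.932, 4.628)
t=0.400: state=(1.593, 4.714)
t=0.500: state=(1.309, 4.715)
t=0.600: state=(1.079, 4.647)
t=0.700: state=(0.895, 4.524)
t=0.800: state=(0.750, 4.364)
t=0.900: state=(0.636, 4.177)
t=1.000: state=(0.547, 3.975)
t=1.100: state=(0.477, 3.765)
t=1.200: state=(0.422, 3.554)
t=1.300: state=(0.379, 3.344)
t=1.400: state=(0.345, 3.141)
t=1.500: state=(0.319, 2.944)
t=1.600: state=(0.298, 2.756)
t=1.700: state=(0.283, 2.577)
t=1.800: state=(0.271, 2.408)
t=1.900: state=(0.263, 2.249)
t=2.000: state=(0.258, 2.100)
t=2.100: state=(0.256, 1.960)
t=2.200: state=(0.256, 1.829)
t=2.300: state=(0.258, 1.707)
t=2.400: state=(0.263, 1.594)
t=2.500: state=(0.269, 1.488)
t=2.570: state=(0.275, 1.419)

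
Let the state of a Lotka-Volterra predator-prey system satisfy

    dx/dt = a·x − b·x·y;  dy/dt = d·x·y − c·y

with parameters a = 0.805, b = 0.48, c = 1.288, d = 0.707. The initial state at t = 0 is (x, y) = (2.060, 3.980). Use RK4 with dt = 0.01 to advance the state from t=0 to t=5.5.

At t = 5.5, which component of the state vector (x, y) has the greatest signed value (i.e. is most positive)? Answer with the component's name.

largest component: x

t=0.000: state=(2.060, 3.980)
step 1 (dt=0.01): k1=(-2.277, 0.670), k2=(-2.268, 0.639), k3=(-2.268, 0.639), k4=(-2.258, 0.607); state += dt/6·(k1+2k2+2k3+k4)
t=0.010: state=(2.037, 3.986)
t=0.020: state=(2.015, 3.992)
t=0.030: state=(1.993, 3.997)
continuing one RK4 step at a time; state shown every 20 steps (Δt=0.2):
t=0.200: state=(1.647, 3.994)
t=0.400: state=(1.329, 3.805)
t=0.600: state=(1.099, 3.489)
t=0.800: state=(0.940, 3.112)
t=1.000: state=(0.835, 2.726)
t=1.200: state=(0.768, 2.359)
t=1.400: state=(0.731, 2.026)
t=1.600: state=(0.718, 1.735)
t=1.800: state=(0.722, 1.484)
t=2.000: state=(0.744, 1.272)
t=2.200: state=(0.780, 1.095)
t=2.400: state=(0.831, 0.948)
t=2.600: state=(0.896, 0.828)
t=2.800: state=(0.977, 0.730)
t=3.000: state=(1.074, 0.653)
t=3.200: state=(1.189, 0.592)
t=3.400: state=(1.323, 0.546)
t=3.600: state=(1.477, 0.514)
t=3.800: state=(1.653, 0.496)
t=4.000: state=(1.852, 0.491)
t=4.200: state=(2.075, 0.501)
t=4.400: state=(2.320, 0.528)
t=4.600: state=(2.585, 0.577)
t=4.800: state=(2.863, 0.655)
t=5.000: state=(3.141, 0.775)
t=5.200: state=(3.399, 0.951)
t=5.400: state=(3.602, 1.207)
t=5.500: state=(3.670, 1.372)
compare at T: x=3.670, y=1.372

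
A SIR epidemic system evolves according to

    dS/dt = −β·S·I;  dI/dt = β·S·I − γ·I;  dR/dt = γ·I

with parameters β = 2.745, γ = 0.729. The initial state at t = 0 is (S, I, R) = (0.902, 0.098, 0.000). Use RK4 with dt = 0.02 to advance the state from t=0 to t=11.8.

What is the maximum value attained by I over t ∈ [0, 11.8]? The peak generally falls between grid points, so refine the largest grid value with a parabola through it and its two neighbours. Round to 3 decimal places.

max I = 0.410

t=0.000: state=(0.902, 0.098, 0.000)
step 1 (dt=0.02): k1=(-0.243, 0.171, 0.071), k2=(-0.246, 0.174, 0.073), k3=(-0.246, 0.174, 0.073), k4=(-0.250, 0.176, 0.074); state += dt/6·(k1+2k2+2k3+k4)
t=0.020: state=(0.897, 0.101, 0.001)
t=0.040: state=(0.892, 0.105, 0.003)
t=0.060: state=(0.887, 0.109, 0.005)
continuing one RK4 step at a time; state shown every 25 steps (Δt=0.5):
t=0.500: state=(0.734, 0.211, 0.055)
t=1.000: state=(0.500, 0.343, 0.157)
t=1.500: state=(0.295, 0.408, 0.297)
t=2.000: state=(0.170, 0.387, 0.443)
t=2.500: state=(0.104, 0.323, 0.573)
t=3.000: state=(0.070, 0.252, 0.678)
t=3.500: state=(0.052, 0.190, 0.758)
t=4.000: state=(0.041, 0.141, 0.818)
t=4.500: state=(0.035, 0.103, 0.862)
t=5.000: state=(0.031, 0.075, 0.894)
t=5.500: state=(0.029, 0.054, 0.917)
t=6.000: state=(0.027, 0.039, 0.934)
t=6.500: state=(0.026, 0.028, 0.946)
t=7.000: state=(0.025, 0.020, 0.955)
t=7.500: state=(0.024, 0.015, 0.961)
t=8.000: state=(0.024, 0.010, 0.966)
t=8.500: state=(0.023, 0.007, 0.969)
t=9.000: state=(0.023, 0.005, 0.971)
t=9.500: state=(0.023, 0.004, 0.973)
t=10.000: state=(0.023, 0.003, 0.974)
t=10.500: state=(0.023, 0.002, 0.975)
t=11.000: state=(0.023, 0.001, 0.976)
t=11.500: state=(0.023, 0.001, 0.976)
t=11.800: state=(0.023, 0.001, 0.976)
largest grid value and its neighbours: I(1.580)=0.40967, I(1.600)=0.40970, I(1.620)=0.40960
parabola through these three points peaks at t≈1.595 with I≈0.40970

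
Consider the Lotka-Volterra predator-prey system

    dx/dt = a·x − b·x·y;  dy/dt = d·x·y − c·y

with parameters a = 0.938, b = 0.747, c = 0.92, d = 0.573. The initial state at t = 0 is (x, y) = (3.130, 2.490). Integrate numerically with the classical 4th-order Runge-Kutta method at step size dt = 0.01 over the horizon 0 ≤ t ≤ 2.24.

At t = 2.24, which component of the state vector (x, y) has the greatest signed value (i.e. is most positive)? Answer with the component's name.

largest component: y

t=0.000: state=(3.130, 2.490)
step 1 (dt=0.01): k1=(-2.886, 2.175), k2=(-2.898, 2.164), k3=(-2.898, 2.164), k4=(-2.909, 2.152); state += dt/6·(k1+2k2+2k3+k4)
t=0.010: state=(3.101, 2.512)
t=0.020: state=(3.072, 2.533)
t=0.030: state=(3.042, 2.554)
continuing one RK4 step at a time; state shown every 10 steps (Δt=0.1):
t=0.100: state=(2.832, 2.694)
t=0.200: state=(2.527, 2.865)
t=0.300: state=(2.229, 2.995)
t=0.400: state=(1.951, 3.079)
t=0.500: state=(1.700, 3.117)
t=0.600: state=(1.479, 3.114)
t=0.700: state=(1.289, 3.074)
t=0.800: state=(1.128, 3.004)
t=0.900: state=(0.993, 2.912)
t=1.000: state=(0.881, 2.802)
t=1.100: state=(0.788, 2.681)
t=1.200: state=(0.712, 2.552)
t=1.300: state=(0.650, 2.420)
t=1.400: state=(0.598, 2.288)
t=1.500: state=(0.557, 2.157)
t=1.600: state=(0.523, 2.029)
t=1.700: state=(0.496, 1.906)
t=1.800: state=(0.475, 1.787)
t=1.900: state=(0.458, 1.674)
t=2.000: state=(0.446, 1.567)
t=2.100: state=(0.437, 1.466)
t=2.200: state=(0.432, 1.371)
t=2.240: state=(0.431, 1.334)
compare at T: x=0.431, y=1.334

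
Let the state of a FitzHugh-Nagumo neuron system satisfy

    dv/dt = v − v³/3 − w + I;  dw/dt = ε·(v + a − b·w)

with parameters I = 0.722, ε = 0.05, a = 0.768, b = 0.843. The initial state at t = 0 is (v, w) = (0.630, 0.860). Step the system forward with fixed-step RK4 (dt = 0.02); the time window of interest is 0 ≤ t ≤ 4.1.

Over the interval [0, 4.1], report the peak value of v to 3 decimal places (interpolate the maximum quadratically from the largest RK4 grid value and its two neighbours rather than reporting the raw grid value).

t=0.000: state=(0.630, 0.860)
step 1 (dt=0.02): k1=(0.409, 0.034), k2=(0.411, 0.034), k3=(0.411, 0.034), k4=(0.413, 0.034); state += dt/6·(k1+2k2+2k3+k4)
t=0.020: state=(0.638, 0.861)
t=0.040: state=(0.647, 0.861)
t=0.060: state=(0.655, 0.862)
continuing one RK4 step at a time; state shown every 10 steps (Δt=0.2):
t=0.200: state=(0.716, 0.867)
t=0.400: state=(0.809, 0.875)
t=0.600: state=(0.907, 0.884)
t=0.800: state=(1.006, 0.894)
t=1.000: state=(1.103, 0.904)
t=1.200: state=(1.194, 0.916)
t=1.400: state=(1.275, 0.928)
t=1.600: state=(1.345, 0.941)
t=1.800: state=(1.401, 0.954)
t=2.000: state=(1.446, 0.968)
t=2.200: state=(1.479, 0.982)
t=2.400: state=(1.502, 0.997)
t=2.600: state=(1.518, 1.011)
t=2.800: state=(1.528, 1.025)
t=3.000: state=(1.533, 1.040)
t=3.200: state=(1.534, 1.054)
t=3.400: state=(1.533, 1.068)
t=3.600: state=(1.529, 1.082)
t=3.800: state=(1.524, 1.096)
t=4.000: state=(1.517, 1.109)
t=4.100: state=(1.514, 1.116)
largest grid value and its neighbours: v(3.160)=1.53420, v(3.180)=1.53421, v(3.200)=1.53420
parabola through these three points peaks at t≈3.182 with v≈1.53421

max v = 1.534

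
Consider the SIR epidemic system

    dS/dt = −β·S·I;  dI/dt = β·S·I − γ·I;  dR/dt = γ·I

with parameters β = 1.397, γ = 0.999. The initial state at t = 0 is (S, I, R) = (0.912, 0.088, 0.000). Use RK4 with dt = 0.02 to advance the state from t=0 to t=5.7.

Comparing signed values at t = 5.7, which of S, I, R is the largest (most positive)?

largest component: R

t=0.000: state=(0.912, 0.088, 0.000)
step 1 (dt=0.02): k1=(-0.112, 0.024, 0.088), k2=(-0.112, 0.024, 0.088), k3=(-0.112, 0.024, 0.088), k4=(-0.112, 0.024, 0.088); state += dt/6·(k1+2k2+2k3+k4)
t=0.020: state=(0.910, 0.088, 0.002)
t=0.040: state=(0.908, 0.089, 0.004)
t=0.060: state=(0.905, 0.089, 0.005)
continuing one RK4 step at a time; state shown every 10 steps (Δt=0.2):
t=0.200: state=(0.889, 0.093, 0.018)
t=0.400: state=(0.866, 0.097, 0.037)
t=0.600: state=(0.842, 0.101, 0.057)
t=0.800: state=(0.819, 0.104, 0.077)
t=1.000: state=(0.795, 0.107, 0.098)
t=1.200: state=(0.771, 0.109, 0.120)
t=1.400: state=(0.748, 0.110, 0.142)
t=1.600: state=(0.725, 0.111, 0.164)
t=1.800: state=(0.703, 0.111, 0.186)
t=2.000: state=(0.682, 0.110, 0.208)
t=2.200: state=(0.661, 0.109, 0.230)
t=2.400: state=(0.641, 0.107, 0.252)
t=2.600: state=(0.623, 0.104, 0.273)
t=2.800: state=(0.605, 0.102, 0.293)
t=3.000: state=(0.588, 0.098, 0.313)
t=3.200: state=(0.573, 0.095, 0.333)
t=3.400: state=(0.558, 0.091, 0.351)
t=3.600: state=(0.545, 0.087, 0.369)
t=3.800: state=(0.532, 0.082, 0.386)
t=4.000: state=(0.520, 0.078, 0.402)
t=4.200: state=(0.509, 0.074, 0.417)
t=4.400: state=(0.499, 0.070, 0.431)
t=4.600: state=(0.490, 0.066, 0.445)
t=4.800: state=(0.481, 0.061, 0.458)
t=5.000: state=(0.473, 0.058, 0.469)
t=5.200: state=(0.466, 0.054, 0.481)
t=5.400: state=(0.459, 0.050, 0.491)
t=5.600: state=(0.453, 0.047, 0.501)
t=5.700: state=(0.450, 0.045, 0.505)
compare at T: S=0.450, I=0.045, R=0.505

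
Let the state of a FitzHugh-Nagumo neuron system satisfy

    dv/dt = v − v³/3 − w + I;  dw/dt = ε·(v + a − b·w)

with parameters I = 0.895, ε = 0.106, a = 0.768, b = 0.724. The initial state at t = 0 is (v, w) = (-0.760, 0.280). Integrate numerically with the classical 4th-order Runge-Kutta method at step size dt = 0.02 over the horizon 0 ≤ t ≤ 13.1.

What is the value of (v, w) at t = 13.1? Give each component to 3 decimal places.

t=0.000: state=(-0.760, 0.280)
step 1 (dt=0.02): k1=(0.001, -0.021), k2=(0.002, -0.021), k3=(0.002, -0.021), k4=(0.002, -0.021); state += dt/6·(k1+2k2+2k3+k4)
t=0.020: state=(-0.760, 0.280)
t=0.040: state=(-0.760, 0.279)
t=0.060: state=(-0.760, 0.279)
continuing one RK4 step at a time; state shown every 25 steps (Δt=0.5):
t=0.500: state=(-0.757, 0.270)
t=1.000: state=(-0.747, 0.261)
t=1.500: state=(-0.730, 0.252)
t=2.000: state=(-0.704, 0.245)
t=2.500: state=(-0.667, 0.240)
t=3.000: state=(-0.616, 0.238)
t=3.500: state=(-0.546, 0.239)
t=4.000: state=(-0.447, 0.244)
t=4.500: state=(-0.305, 0.255)
t=5.000: state=(-0.089, 0.274)
t=5.500: state=(0.246, 0.307)
t=6.000: state=(0.744, 0.361)
t=6.500: state=(1.311, 0.441)
t=7.000: state=(1.680, 0.543)
t=7.500: state=(1.802, 0.654)
t=8.000: state=(1.810, 0.764)
t=8.500: state=(1.781, 0.868)
t=9.000: state=(1.740, 0.967)
t=9.500: state=(1.695, 1.060)
t=10.000: state=(1.648, 1.147)
t=10.500: state=(1.599, 1.228)
t=11.000: state=(1.550, 1.304)
t=11.500: state=(1.499, 1.374)
t=12.000: state=(1.447, 1.439)
t=12.500: state=(1.393, 1.498)
t=13.000: state=(1.336, 1.553)
t=13.100: state=(1.324, 1.563)

(v, w) = (1.324, 1.563)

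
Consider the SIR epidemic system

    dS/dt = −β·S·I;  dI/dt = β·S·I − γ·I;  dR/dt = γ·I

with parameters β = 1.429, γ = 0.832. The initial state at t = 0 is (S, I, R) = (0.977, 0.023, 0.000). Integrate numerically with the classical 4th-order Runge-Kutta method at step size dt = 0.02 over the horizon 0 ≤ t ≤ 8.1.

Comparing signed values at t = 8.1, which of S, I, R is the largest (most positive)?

t=0.000: state=(0.977, 0.023, 0.000)
step 1 (dt=0.02): k1=(-0.032, 0.013, 0.019), k2=(-0.032, 0.013, 0.019), k3=(-0.032, 0.013, 0.019), k4=(-0.032, 0.013, 0.019); state += dt/6·(k1+2k2+2k3+k4)
t=0.020: state=(0.976, 0.023, 0.000)
t=0.040: state=(0.976, 0.024, 0.001)
t=0.060: state=(0.975, 0.024, 0.001)
continuing one RK4 step at a time; state shown every 25 steps (Δt=0.5):
t=0.500: state=(0.959, 0.030, 0.011)
t=1.000: state=(0.935, 0.039, 0.025)
t=1.500: state=(0.906, 0.050, 0.044)
t=2.000: state=(0.870, 0.062, 0.067)
t=2.500: state=(0.828, 0.076, 0.096)
t=3.000: state=(0.781, 0.089, 0.130)
t=3.500: state=(0.730, 0.100, 0.170)
t=4.000: state=(0.677, 0.109, 0.213)
t=4.500: state=(0.625, 0.115, 0.260)
t=5.000: state=(0.575, 0.116, 0.308)
t=5.500: state=(0.530, 0.114, 0.356)
t=6.000: state=(0.489, 0.108, 0.403)
t=6.500: state=(0.454, 0.100, 0.446)
t=7.000: state=(0.424, 0.090, 0.485)
t=7.500: state=(0.399, 0.080, 0.521)
t=8.000: state=(0.379, 0.069, 0.552)
t=8.100: state=(0.375, 0.067, 0.558)
compare at T: S=0.375, I=0.067, R=0.558

largest component: R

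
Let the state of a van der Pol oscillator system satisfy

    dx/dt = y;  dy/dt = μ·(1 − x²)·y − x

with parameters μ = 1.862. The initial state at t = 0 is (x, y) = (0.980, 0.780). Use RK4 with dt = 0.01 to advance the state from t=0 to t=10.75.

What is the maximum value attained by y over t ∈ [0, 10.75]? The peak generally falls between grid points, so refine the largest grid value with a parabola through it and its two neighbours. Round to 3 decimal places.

max y = 3.650

t=0.000: state=(0.980, 0.780)
step 1 (dt=0.01): k1=(0.780, -0.922), k2=(0.775, -0.938), k3=(0.775, -0.938), k4=(0.771, -0.953); state += dt/6·(k1+2k2+2k3+k4)
t=0.010: state=(0.988, 0.771)
t=0.020: state=(0.995, 0.761)
t=0.030: state=(1.003, 0.751)
continuing one RK4 step at a time; state shown every 50 steps (Δt=0.5):
t=0.500: state=(1.214, 0.126)
t=1.000: state=(1.133, -0.415)
t=1.500: state=(0.804, -0.942)
t=2.000: state=(0.070, -2.231)
t=2.500: state=(-1.454, -2.836)
t=3.000: state=(-1.985, 0.043)
t=3.500: state=(-1.855, 0.362)
t=4.000: state=(-1.652, 0.452)
t=4.500: state=(-1.396, 0.585)
t=5.000: state=(-1.042, 0.873)
t=5.500: state=(-0.432, 1.742)
t=6.000: state=(0.949, 3.649)
t=6.500: state=(1.999, 0.361)
t=7.000: state=(1.940, -0.320)
t=7.500: state=(1.755, -0.412)
t=8.000: state=(1.526, -0.512)
t=8.500: state=(1.228, -0.704)
t=9.000: state=(0.775, -1.197)
t=9.500: state=(-0.155, -2.827)
t=10.000: state=(-1.746, -1.997)
t=10.500: state=(-2.004, 0.193)
t=10.750: state=(-1.936, 0.323)
largest grid value and its neighbours: y(5.980)=3.64492, y(5.990)=3.64963, y(6.000)=3.64945
parabola through these three points peaks at t≈5.995 with y≈3.65015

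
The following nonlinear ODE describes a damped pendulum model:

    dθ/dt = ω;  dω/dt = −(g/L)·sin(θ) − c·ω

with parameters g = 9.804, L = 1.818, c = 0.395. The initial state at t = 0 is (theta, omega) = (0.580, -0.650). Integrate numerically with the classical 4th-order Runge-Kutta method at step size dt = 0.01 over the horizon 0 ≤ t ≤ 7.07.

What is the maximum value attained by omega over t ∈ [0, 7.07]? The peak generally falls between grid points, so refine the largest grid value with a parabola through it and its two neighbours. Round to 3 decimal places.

t=0.000: state=(0.580, -0.650)
step 1 (dt=0.01): k1=(-0.650, -2.699), k2=(-0.663, -2.679), k3=(-0.663, -2.678), k4=(-0.677, -2.658); state += dt/6·(k1+2k2+2k3+k4)
t=0.010: state=(0.573, -0.677)
t=0.020: state=(0.566, -0.703)
t=0.030: state=(0.559, -0.729)
continuing one RK4 step at a time; state shown every 25 steps (Δt=0.25):
t=0.250: state=(0.345, -1.171)
t=0.500: state=(0.028, -1.298)
t=0.750: state=(-0.269, -1.011)
t=1.000: state=(-0.455, -0.447)
t=1.250: state=(-0.486, 0.192)
t=1.500: state=(-0.368, 0.717)
t=1.750: state=(-0.149, 0.982)
t=2.000: state=(0.095, 0.920)
t=2.250: state=(0.287, 0.579)
t=2.500: state=(0.373, 0.095)
t=2.750: state=(0.336, -0.371)
t=3.000: state=(0.200, -0.683)
t=3.250: state=(0.015, -0.756)
t=3.500: state=(-0.157, -0.588)
t=3.750: state=(-0.265, -0.254)
t=4.000: state=(-0.280, 0.126)
t=4.250: state=(-0.208, 0.432)
t=4.500: state=(-0.078, 0.577)
t=4.750: state=(0.064, 0.529)
t=5.000: state=(0.173, 0.321)
t=5.250: state=(0.218, 0.034)
t=5.500: state=(0.191, -0.237)
t=5.750: state=(0.108, -0.409)
t=6.000: state=(-0.001, -0.438)
t=6.250: state=(-0.100, -0.328)
t=6.500: state=(-0.158, -0.126)
t=6.750: state=(-0.161, 0.095)
t=7.000: state=(-0.114, 0.267)
t=7.070: state=(-0.095, 0.299)
largest grid value and its neighbours: omega(1.820)=0.99774, omega(1.830)=0.99782, omega(1.840)=0.99737
parabola through these three points peaks at t≈1.827 with omega≈0.99785

max omega = 0.998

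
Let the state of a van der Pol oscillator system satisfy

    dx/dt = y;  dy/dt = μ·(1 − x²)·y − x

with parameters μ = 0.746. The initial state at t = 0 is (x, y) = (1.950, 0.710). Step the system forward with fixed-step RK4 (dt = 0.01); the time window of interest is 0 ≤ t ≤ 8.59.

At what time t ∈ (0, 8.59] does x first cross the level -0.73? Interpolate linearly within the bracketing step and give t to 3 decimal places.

t=0.000: state=(1.950, 0.710)
step 1 (dt=0.01): k1=(0.710, -3.434), k2=(0.693, -3.409), k3=(0.693, -3.409), k4=(0.676, -3.384); state += dt/6·(k1+2k2+2k3+k4)
t=0.010: state=(1.957, 0.676)
t=0.020: state=(1.964, 0.642)
t=0.030: state=(1.970, 0.609)
continuing one RK4 step at a time; state shown every 50 steps (Δt=0.5):
t=0.500: state=(1.986, -0.373)
t=1.000: state=(1.689, -0.772)
t=1.500: state=(1.222, -1.111)
t=2.000: state=(0.543, -1.656)
t=2.500: state=(-0.474, -2.381)
t=2.600: state=(-0.715, -2.438)
next step: t=2.610: state=(-0.740, -2.439) — x has crossed -0.73
linear interpolation between t=2.600 (-0.71532) and t=2.610 (-0.73971) → t≈2.606

t = 2.606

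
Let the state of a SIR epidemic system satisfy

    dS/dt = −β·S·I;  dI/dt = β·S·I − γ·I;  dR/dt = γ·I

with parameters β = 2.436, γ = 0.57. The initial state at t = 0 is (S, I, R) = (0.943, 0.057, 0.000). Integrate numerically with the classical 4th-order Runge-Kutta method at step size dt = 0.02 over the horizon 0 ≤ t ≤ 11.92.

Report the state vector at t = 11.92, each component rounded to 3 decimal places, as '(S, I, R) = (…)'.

t=0.000: state=(0.943, 0.057, 0.000)
step 1 (dt=0.02): k1=(-0.131, 0.098, 0.032), k2=(-0.133, 0.100, 0.033), k3=(-0.133, 0.100, 0.033), k4=(-0.135, 0.102, 0.034); state += dt/6·(k1+2k2+2k3+k4)
t=0.020: state=(0.940, 0.059, 0.001)
t=0.040: state=(0.938, 0.061, 0.001)
t=0.060: state=(0.935, 0.063, 0.002)
continuing one RK4 step at a time; state shown every 25 steps (Δt=0.5):
t=0.500: state=(0.846, 0.128, 0.025)
t=1.000: state=(0.677, 0.246, 0.078)
t=1.500: state=(0.464, 0.370, 0.166)
t=2.000: state=(0.281, 0.436, 0.283)
t=2.500: state=(0.165, 0.427, 0.407)
t=3.000: state=(0.101, 0.376, 0.522)
t=3.500: state=(0.066, 0.313, 0.621)
t=4.000: state=(0.047, 0.252, 0.701)
t=4.500: state=(0.036, 0.199, 0.765)
t=5.000: state=(0.029, 0.156, 0.815)
t=5.500: state=(0.024, 0.121, 0.855)
t=6.000: state=(0.021, 0.093, 0.885)
t=6.500: state=(0.019, 0.072, 0.908)
t=7.000: state=(0.018, 0.055, 0.927)
t=7.500: state=(0.017, 0.043, 0.940)
t=8.000: state=(0.016, 0.033, 0.951)
t=8.500: state=(0.016, 0.025, 0.959)
t=9.000: state=(0.015, 0.019, 0.966)
t=9.500: state=(0.015, 0.015, 0.970)
t=10.000: state=(0.015, 0.011, 0.974)
t=10.500: state=(0.015, 0.009, 0.977)
t=11.000: state=(0.014, 0.007, 0.979)
t=11.500: state=(0.014, 0.005, 0.981)
t=11.920: state=(0.014, 0.004, 0.982)

(S, I, R) = (0.014, 0.004, 0.982)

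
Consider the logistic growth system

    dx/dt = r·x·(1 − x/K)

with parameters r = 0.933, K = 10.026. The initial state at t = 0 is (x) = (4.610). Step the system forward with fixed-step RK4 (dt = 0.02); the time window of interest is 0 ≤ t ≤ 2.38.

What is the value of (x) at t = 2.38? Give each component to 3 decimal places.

t=0.000: state=(4.610)
step 1 (dt=0.02): k1=(2.323), k2=(2.325), k3=(2.325), k4=(2.327); state += dt/6·(k1+2k2+2k3+k4)
t=0.020: state=(4.657)
t=0.040: state=(4.703)
t=0.060: state=(4.750)
continuing one RK4 step at a time; state shown every 5 steps (Δt=0.1):
t=0.100: state=(4.843)
t=0.200: state=(5.077)
t=0.300: state=(5.310)
t=0.400: state=(5.543)
t=0.500: state=(5.773)
t=0.600: state=(5.999)
t=0.700: state=(6.222)
t=0.800: state=(6.439)
t=0.900: state=(6.651)
t=1.000: state=(6.857)
t=1.100: state=(7.056)
t=1.200: state=(7.247)
t=1.300: state=(7.430)
t=1.400: state=(7.606)
t=1.500: state=(7.773)
t=1.600: state=(7.932)
t=1.700: state=(8.082)
t=1.800: state=(8.224)
t=1.900: state=(8.358)
t=2.000: state=(8.484)
t=2.100: state=(8.602)
t=2.200: state=(8.712)
t=2.300: state=(8.815)
t=2.380: state=(8.892)

(x) = (8.892)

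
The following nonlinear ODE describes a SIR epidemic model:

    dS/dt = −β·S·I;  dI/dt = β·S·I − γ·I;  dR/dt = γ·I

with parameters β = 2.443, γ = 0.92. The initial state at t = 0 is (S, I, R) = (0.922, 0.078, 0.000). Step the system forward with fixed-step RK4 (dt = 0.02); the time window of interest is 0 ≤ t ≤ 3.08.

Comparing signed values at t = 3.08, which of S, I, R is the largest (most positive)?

t=0.000: state=(0.922, 0.078, 0.000)
step 1 (dt=0.02): k1=(-0.176, 0.104, 0.072), k2=(-0.178, 0.105, 0.073), k3=(-0.178, 0.105, 0.073), k4=(-0.180, 0.106, 0.074); state += dt/6·(k1+2k2+2k3+k4)
t=0.020: state=(0.918, 0.080, 0.001)
t=0.040: state=(0.915, 0.082, 0.003)
t=0.060: state=(0.911, 0.084, 0.004)
continuing one RK4 step at a time; state shown every 5 steps (Δt=0.1):
t=0.100: state=(0.903, 0.089, 0.008)
t=0.200: state=(0.883, 0.101, 0.016)
t=0.300: state=(0.860, 0.114, 0.026)
t=0.400: state=(0.835, 0.128, 0.037)
t=0.500: state=(0.808, 0.142, 0.050)
t=0.600: state=(0.779, 0.158, 0.064)
t=0.700: state=(0.748, 0.173, 0.079)
t=0.800: state=(0.716, 0.189, 0.095)
t=0.900: state=(0.682, 0.204, 0.114)
t=1.000: state=(0.648, 0.219, 0.133)
t=1.100: state=(0.613, 0.233, 0.154)
t=1.200: state=(0.578, 0.246, 0.176)
t=1.300: state=(0.543, 0.258, 0.199)
t=1.400: state=(0.510, 0.267, 0.223)
t=1.500: state=(0.477, 0.275, 0.248)
t=1.600: state=(0.446, 0.281, 0.274)
t=1.700: state=(0.416, 0.284, 0.300)
t=1.800: state=(0.388, 0.286, 0.326)
t=1.900: state=(0.362, 0.286, 0.352)
t=2.000: state=(0.337, 0.284, 0.379)
t=2.100: state=(0.315, 0.281, 0.405)
t=2.200: state=(0.294, 0.276, 0.430)
t=2.300: state=(0.275, 0.269, 0.455)
t=2.400: state=(0.258, 0.262, 0.480)
t=2.500: state=(0.242, 0.254, 0.504)
t=2.600: state=(0.228, 0.246, 0.527)
t=2.700: state=(0.215, 0.237, 0.549)
t=2.800: state=(0.203, 0.227, 0.570)
t=2.900: state=(0.192, 0.217, 0.591)
t=3.000: state=(0.182, 0.207, 0.610)
t=3.080: state=(0.175, 0.200, 0.625)
compare at T: S=0.175, I=0.200, R=0.625

largest component: R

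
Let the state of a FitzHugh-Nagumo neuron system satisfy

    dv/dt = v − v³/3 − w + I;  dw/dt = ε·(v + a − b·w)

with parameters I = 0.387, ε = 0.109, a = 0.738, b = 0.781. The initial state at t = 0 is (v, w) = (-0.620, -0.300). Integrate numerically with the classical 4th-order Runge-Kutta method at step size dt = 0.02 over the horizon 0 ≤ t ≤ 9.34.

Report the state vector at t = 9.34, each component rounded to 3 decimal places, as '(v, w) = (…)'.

t=0.000: state=(-0.620, -0.300)
step 1 (dt=0.02): k1=(0.146, 0.038), k2=(0.147, 0.039), k3=(0.147, 0.039), k4=(0.147, 0.039); state += dt/6·(k1+2k2+2k3+k4)
t=0.020: state=(-0.617, -0.299)
t=0.040: state=(-0.614, -0.298)
t=0.060: state=(-0.611, -0.298)
continuing one RK4 step at a time; state shown every 25 steps (Δt=0.5):
t=0.500: state=(-0.539, -0.279)
t=1.000: state=(-0.438, -0.254)
t=1.500: state=(-0.302, -0.224)
t=2.000: state=(-0.109, -0.187)
t=2.500: state=(0.178, -0.138)
t=3.000: state=(0.602, -0.073)
t=3.500: state=(1.125, 0.016)
t=4.000: state=(1.539, 0.127)
t=4.500: state=(1.717, 0.249)
t=5.000: state=(1.748, 0.370)
t=5.500: state=(1.721, 0.487)
t=6.000: state=(1.675, 0.597)
t=6.500: state=(1.622, 0.699)
t=7.000: state=(1.564, 0.794)
t=7.500: state=(1.503, 0.883)
t=8.000: state=(1.439, 0.964)
t=8.500: state=(1.372, 1.038)
t=9.000: state=(1.299, 1.105)
t=9.340: state=(1.247, 1.147)

(v, w) = (1.247, 1.147)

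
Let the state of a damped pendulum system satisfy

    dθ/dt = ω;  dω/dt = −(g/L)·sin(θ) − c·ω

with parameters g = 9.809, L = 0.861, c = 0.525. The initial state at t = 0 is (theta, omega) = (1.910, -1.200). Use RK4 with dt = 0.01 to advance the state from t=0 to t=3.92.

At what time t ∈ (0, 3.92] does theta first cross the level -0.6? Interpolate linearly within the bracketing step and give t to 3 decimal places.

t = 0.666

t=0.000: state=(1.910, -1.200)
step 1 (dt=0.01): k1=(-1.200, -10.113), k2=(-1.251, -10.109), k3=(-1.251, -10.110), k4=(-1.301, -10.107); state += dt/6·(k1+2k2+2k3+k4)
t=0.010: state=(1.897, -1.301)
t=0.020: state=(1.884, -1.402)
t=0.030: state=(1.869, -1.503)
continuing one RK4 step at a time; state shown every 20 steps (Δt=0.2):
t=0.200: state=(1.469, -3.202)
t=0.400: state=(0.657, -4.740)
t=0.600: state=(-0.312, -4.602)
t=0.660: state=(-0.576, -4.169)
next step: t=0.670: state=(-0.617, -4.083) — theta has crossed -0.6
linear interpolation between t=0.660 (-0.57618) and t=0.670 (-0.61744) → t≈0.666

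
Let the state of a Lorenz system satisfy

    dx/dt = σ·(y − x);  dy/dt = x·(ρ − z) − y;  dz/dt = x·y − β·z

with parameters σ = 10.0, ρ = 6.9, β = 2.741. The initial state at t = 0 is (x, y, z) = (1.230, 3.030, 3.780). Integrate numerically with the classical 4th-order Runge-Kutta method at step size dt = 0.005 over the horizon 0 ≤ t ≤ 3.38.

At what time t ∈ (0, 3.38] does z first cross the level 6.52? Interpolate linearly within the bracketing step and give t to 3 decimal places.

t=0.000: state=(1.230, 3.030, 3.780)
step 1 (dt=0.005): k1=(18.000, 0.808, -6.634), k2=(17.570, 0.967, -6.450), k3=(17.585, 0.963, -6.454), k4=(17.169, 1.120, -6.273); state += dt/6·(k1+2k2+2k3+k4)
t=0.005: state=(1.318, 3.035, 3.748)
t=0.010: state=(1.402, 3.041, 3.717)
t=0.015: state=(1.482, 3.049, 3.688)
continuing one RK4 step at a time; state shown every 40 steps (Δt=0.2):
t=0.200: state=(3.255, 3.989, 3.530)
t=0.400: state=(4.636, 5.217, 4.989)
t=0.545: state=(5.159, 5.248, 6.519)
next step: t=0.550: state=(5.163, 5.231, 6.565) — z has crossed 6.52
linear interpolation between t=0.545 (6.51896) and t=0.550 (6.56452) → t≈0.545

t = 0.545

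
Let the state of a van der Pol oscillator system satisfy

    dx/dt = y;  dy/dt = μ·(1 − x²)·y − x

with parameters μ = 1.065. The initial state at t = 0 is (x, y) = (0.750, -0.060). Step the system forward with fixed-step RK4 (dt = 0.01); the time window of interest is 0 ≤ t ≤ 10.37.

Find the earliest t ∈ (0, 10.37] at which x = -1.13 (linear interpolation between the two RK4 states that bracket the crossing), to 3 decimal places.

t=0.000: state=(0.750, -0.060)
step 1 (dt=0.01): k1=(-0.060, -0.778), k2=(-0.064, -0.779), k3=(-0.064, -0.779), k4=(-0.068, -0.781); state += dt/6·(k1+2k2+2k3+k4)
t=0.010: state=(0.749, -0.068)
t=0.020: state=(0.749, -0.076)
t=0.030: state=(0.748, -0.083)
continuing one RK4 step at a time; state shown every 50 steps (Δt=0.5):
t=0.500: state=(0.617, -0.486)
t=1.000: state=(0.245, -1.031)
t=1.500: state=(-0.439, -1.689)
t=1.890: state=(-1.122, -1.640)
next step: t=1.900: state=(-1.139, -1.624) — x has crossed -1.13
linear interpolation between t=1.890 (-1.12219) and t=1.900 (-1.13851) → t≈1.895

t = 1.895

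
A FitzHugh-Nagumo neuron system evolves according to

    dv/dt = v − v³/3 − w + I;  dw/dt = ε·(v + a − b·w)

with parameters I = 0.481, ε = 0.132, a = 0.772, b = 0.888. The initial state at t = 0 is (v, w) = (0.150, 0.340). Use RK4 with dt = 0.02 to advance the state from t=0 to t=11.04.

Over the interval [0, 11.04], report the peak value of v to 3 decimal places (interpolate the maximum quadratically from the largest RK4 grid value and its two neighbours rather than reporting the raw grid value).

max v = 1.483

t=0.000: state=(0.150, 0.340)
step 1 (dt=0.02): k1=(0.290, 0.082), k2=(0.292, 0.082), k3=(0.292, 0.082), k4=(0.294, 0.082); state += dt/6·(k1+2k2+2k3+k4)
t=0.020: state=(0.156, 0.342)
t=0.040: state=(0.162, 0.343)
t=0.060: state=(0.168, 0.345)
continuing one RK4 step at a time; state shown every 25 steps (Δt=0.5):
t=0.500: state=(0.323, 0.385)
t=1.000: state=(0.561, 0.441)
t=1.500: state=(0.856, 0.510)
t=2.000: state=(1.150, 0.595)
t=2.500: state=(1.362, 0.692)
t=3.000: state=(1.463, 0.793)
t=3.500: state=(1.483, 0.892)
t=4.000: state=(1.457, 0.986)
t=4.500: state=(1.409, 1.071)
t=5.000: state=(1.347, 1.148)
t=5.500: state=(1.275, 1.216)
t=6.000: state=(1.195, 1.275)
t=6.500: state=(1.106, 1.326)
t=7.000: state=(1.004, 1.368)
t=7.500: state=(0.883, 1.400)
t=8.000: state=(0.734, 1.422)
t=8.500: state=(0.536, 1.431)
t=9.000: state=(0.251, 1.425)
t=9.500: state=(-0.192, 1.396)
t=10.000: state=(-0.858, 1.334)
t=10.500: state=(-1.543, 1.229)
t=11.000: state=(-1.870, 1.097)
t=11.040: state=(-1.881, 1.086)
largest grid value and its neighbours: v(3.400)=1.48322, v(3.420)=1.48325, v(3.440)=1.48320
parabola through these three points peaks at t≈3.418 with v≈1.48325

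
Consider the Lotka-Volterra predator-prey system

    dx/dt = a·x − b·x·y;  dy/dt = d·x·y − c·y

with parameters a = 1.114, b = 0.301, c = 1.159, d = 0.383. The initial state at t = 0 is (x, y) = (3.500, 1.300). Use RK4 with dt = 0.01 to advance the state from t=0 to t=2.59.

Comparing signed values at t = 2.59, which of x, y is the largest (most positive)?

largest component: y

t=0.000: state=(3.500, 1.300)
step 1 (dt=0.01): k1=(2.529, 0.236), k2=(2.537, 0.242), k3=(2.537, 0.242), k4=(2.545, 0.249); state += dt/6·(k1+2k2+2k3+k4)
t=0.010: state=(3.525, 1.302)
t=0.020: state=(3.551, 1.305)
t=0.030: state=(3.577, 1.308)
continuing one RK4 step at a time; state shown every 10 steps (Δt=0.1):
t=0.100: state=(3.761, 1.330)
t=0.200: state=(4.036, 1.376)
t=0.300: state=(4.325, 1.438)
t=0.400: state=(4.625, 1.520)
t=0.500: state=(4.931, 1.625)
t=0.600: state=(5.239, 1.758)
t=0.700: state=(5.541, 1.925)
t=0.800: state=(5.827, 2.131)
t=0.900: state=(6.087, 2.385)
t=1.000: state=(6.304, 2.693)
t=1.100: state=(6.464, 3.064)
t=1.200: state=(6.547, 3.501)
t=1.300: state=(6.537, 4.007)
t=1.400: state=(6.423, 4.575)
t=1.500: state=(6.199, 5.191)
t=1.600: state=(5.871, 5.827)
t=1.700: state=(5.455, 6.447)
t=1.800: state=(4.979, 7.013)
t=1.900: state=(4.474, 7.485)
t=2.000: state=(3.970, 7.835)
t=2.100: state=(3.493, 8.049)
t=2.200: state=(3.060, 8.125)
t=2.300: state=(2.679, 8.075)
t=2.400: state=(2.354, 7.918)
t=2.500: state=(2.081, 7.675)
t=2.590: state=(1.875, 7.402)
compare at T: x=1.875, y=7.402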